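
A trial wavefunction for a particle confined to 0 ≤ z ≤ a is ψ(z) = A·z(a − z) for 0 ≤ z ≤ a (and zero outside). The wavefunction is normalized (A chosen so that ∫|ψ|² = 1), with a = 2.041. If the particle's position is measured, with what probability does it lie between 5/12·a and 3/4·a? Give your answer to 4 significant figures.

P ≈ 0.5499

The probability is P = ∫ |ψ|² dz over [5/12·a, 3/4·a].
The normalization integral ∫|ψ|²dz over the whole domain equals a^5/30·A², and A² cancels in the ratio.
Substituting u = z/a, A² and the length scale cancel in the ratio: P = ∫_{5/12}^{3/4} u^2·(1 - u)^2 du / ∫_{0}^{1} u^2·(1 - u)^2 du.
An antiderivative of u^2·(1 - u)^2 is u^3·(6·u^2 - 15·u + 10)/30; evaluating from 5/12 to 3/4 gives ≈ 0.0183288, while the full integral is 1/30.
Taking the ratio, P = 0.54986.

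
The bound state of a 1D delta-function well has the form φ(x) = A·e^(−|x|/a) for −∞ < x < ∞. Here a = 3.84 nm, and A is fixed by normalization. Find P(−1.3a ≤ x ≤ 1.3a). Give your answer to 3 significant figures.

The probability is P = ∫ |φ|² dx over [−1.3a, 1.3a].
Since A² = 1/(a), this is the region integral divided by the full normalization integral.
Both integrals are even about x = 0, so only the x ≥ 0 halves are needed (the factors of 2 cancel). In terms of u = x/a (A² and the length scale cancel between numerator and denominator), P = [∫_{0}^{1.3} e^(-2·u) du] / [∫_{0}^{∞} e^(-2·u) du].
With ∫ e^(-2·u) du = -e^(-2·u)/2 + C, the region integral is 1/2 - e^(-13/5)/2 and the full one is 1/2.
This works out to P = 0.9257.

P ≈ 0.926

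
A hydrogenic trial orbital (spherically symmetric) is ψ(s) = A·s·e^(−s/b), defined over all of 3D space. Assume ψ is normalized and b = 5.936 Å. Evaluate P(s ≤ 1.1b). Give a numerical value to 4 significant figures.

P = ∫ |ψ|² 4πs² ds over s ≤ 1.1b.
The full normalization integral is A²·[3·π·b^5] = 1, fixing A².
Let u = s/b; then A², 4π and the length scale all cancel, so P = ∫_{0}^{1.1} u^4·e^(-2·u) du ÷ ∫_{0}^{∞} u^4·e^(-2·u) du.
An antiderivative of u^4·e^(-2·u) is -(u^4/2 + u^3 + 3·u^2/2 + 3·u/2 + 3/4)·e^(-2·u); evaluating from 0 to 1.1 gives ≈ 0.0543722, while the full integral is 3/4.
This evaluates to P = 0.072496.

P ≈ 0.07250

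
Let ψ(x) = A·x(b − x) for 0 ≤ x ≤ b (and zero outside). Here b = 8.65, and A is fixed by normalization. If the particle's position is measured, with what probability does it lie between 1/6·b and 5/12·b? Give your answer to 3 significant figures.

P ≈ 0.311

P = ∫_{1/6·b}^{5/12·b} |ψ(x)|² dx.
The normalization integral ∫|ψ|²dx over the whole domain equals b^5/30·A², and A² cancels in the ratio.
In terms of u = x/b (A² and the length scale cancel between numerator and denominator), P = [∫_{1/6}^{5/12} u^2·(1 - u)^2 du] / [∫_{0}^{1} u^2·(1 - u)^2 du].
Using ∫ u^2·(1 - u)^2 du = u^3·(6·u^2 - 15·u + 10)/30, the numerator is ≈ 0.010371 and the denominator is 1/30.
Evaluating gives P = 0.3111.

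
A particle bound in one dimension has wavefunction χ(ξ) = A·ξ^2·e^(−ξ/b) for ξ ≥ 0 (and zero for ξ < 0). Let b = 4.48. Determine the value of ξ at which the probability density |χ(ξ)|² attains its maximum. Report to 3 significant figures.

ξ ≈ 8.96

The maximum of |χ(ξ)|² occurs where its derivative vanishes.
Solving yields ξ = 2·b.
With b = 4.48, the most probable position is 8.960.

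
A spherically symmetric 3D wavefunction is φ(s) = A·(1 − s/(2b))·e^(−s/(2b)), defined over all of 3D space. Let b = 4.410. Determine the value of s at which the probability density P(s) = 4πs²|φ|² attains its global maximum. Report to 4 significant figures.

s ≈ 23.09

The maximum of P(s) = 4πs²|φ|² occurs where its derivative vanishes.
This gives s = b·(√(5) + 3).
With b = 4.410, the most probable radial distance is 23.091.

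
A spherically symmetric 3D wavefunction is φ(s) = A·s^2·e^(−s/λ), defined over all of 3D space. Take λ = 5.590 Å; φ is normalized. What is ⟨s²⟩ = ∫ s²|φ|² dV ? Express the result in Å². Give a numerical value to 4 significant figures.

⟨s^2⟩ ≈ 437.5 Å^2

The expectation value is the |φ|²-weighted average of s^2: ∫ s^2|φ|² 4πs² ds.
Since the A² factors cancel between numerator and denominator, ⟨s²⟩ = 14·λ^2.
With λ = 5.590, ⟨s^2⟩ = 437.47.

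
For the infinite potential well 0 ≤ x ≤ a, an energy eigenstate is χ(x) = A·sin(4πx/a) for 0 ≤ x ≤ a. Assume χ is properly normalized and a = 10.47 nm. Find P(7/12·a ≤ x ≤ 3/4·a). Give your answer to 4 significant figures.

P ≈ 0.2011

The probability is P = ∫ |χ|² dx over [7/12·a, 3/4·a].
The normalization integral ∫|χ|²dx over the whole domain equals a/2·A², and A² cancels in the ratio.
Let u = x/a; then A² and the length scale cancel, so P = ∫_{7/12}^{3/4} sin(4·π·u)^2 du ÷ ∫_{0}^{1} sin(4·π·u)^2 du.
With ∫ sin(4·π·u)^2 du = u/2 - sin(4·π·u)·cos(4·π·u)/(8·π) + C, the region integral is √(3)/(32·π) + 1/12 and the full one is 1/2.
Taking the ratio, P = (√(3)/16 + π/6)/π.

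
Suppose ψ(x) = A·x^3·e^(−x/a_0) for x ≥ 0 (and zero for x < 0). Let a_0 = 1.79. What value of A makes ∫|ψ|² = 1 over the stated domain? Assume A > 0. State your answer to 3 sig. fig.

A ≈ 0.0549

We need A² ∫|f|² dx = 1, taking the integral from 0 to ∞.
∫|ψ|² dx = A²·(45·a_0^7/8).
Substituting a_0 = 1.79 gives A² = 0.003019, so A = 0.05495.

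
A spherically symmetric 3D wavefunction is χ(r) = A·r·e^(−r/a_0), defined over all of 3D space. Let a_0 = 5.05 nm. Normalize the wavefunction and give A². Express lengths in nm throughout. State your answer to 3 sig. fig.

We need A² ∫|f|² 4πr² dr = 1, taking the integral from 0 to ∞.
Recall ∫₀^∞ r^m e^(−r/β) dr = m!·β^(m+1), ∫|χ|² 4πr² dr = A²·(3·π·a_0^5).
Hence A² = 1/[3·π·a_0^5].
Plugging in a_0 = 5.05 yields A = 0.005684.

A^2 ≈ 0.0000323 nm^(-5)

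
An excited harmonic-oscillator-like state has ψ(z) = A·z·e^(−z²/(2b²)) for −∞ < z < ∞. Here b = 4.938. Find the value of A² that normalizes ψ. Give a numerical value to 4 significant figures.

Require ∫ |ψ|² dz = 1 over the whole domain.
With ψ = A·z·e^(−z²/(2b²)), the integral evaluates to A²·[√(π)·b^3/2].
Plugging in b = 4.938 yields A = 0.096806.

A^2 ≈ 0.009371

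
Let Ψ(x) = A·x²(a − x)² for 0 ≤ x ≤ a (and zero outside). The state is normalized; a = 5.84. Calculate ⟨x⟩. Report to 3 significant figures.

⟨x⟩ ≈ 2.92

⟨x⟩ = ∫ x |Ψ|² dx over the full domain.
Expanding the polynomial and integrating term by term, evaluating both integrals, ⟨x⟩ = a/2.
With a = 5.84, ⟨x⟩ = 2.920.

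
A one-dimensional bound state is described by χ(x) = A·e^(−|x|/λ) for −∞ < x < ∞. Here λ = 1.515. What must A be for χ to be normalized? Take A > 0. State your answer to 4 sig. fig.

We need A² ∫|f|² dx = 1, taking the integral from −∞ to ∞.
With ∫₀^∞ x^0 e^(−αx) dx = 0!/α^1, with χ = A·e^(−|x|/λ), the integral evaluates to A²·[λ].
Hence A² = 1/[λ].
Substituting λ = 1.515 gives A² = 0.66007, so A = 0.81244.

A ≈ 0.8124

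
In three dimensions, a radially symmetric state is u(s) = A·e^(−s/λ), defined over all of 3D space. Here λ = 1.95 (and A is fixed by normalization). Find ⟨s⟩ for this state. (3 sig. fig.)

⟨s⟩ ≈ 2.93

The expectation value is the |u|²-weighted average of s: ∫ s|u|² 4πs² ds.
Since the A² factors cancel between numerator and denominator, ⟨s⟩ = 3·λ/2.
Putting λ = 1.95 gives 2.925.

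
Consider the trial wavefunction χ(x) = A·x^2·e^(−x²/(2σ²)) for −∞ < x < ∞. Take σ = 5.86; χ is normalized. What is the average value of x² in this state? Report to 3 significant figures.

⟨x^2⟩ ≈ 85.8

By definition ⟨x²⟩ = ∫ x^2 |χ(x)|² dx.
With ∫_{−∞}^{∞} x^(2m) e^(−αx²) dx = (2m−1)!!·√π / (2^m α^(m+1/2)), the ratio of the moment integral to the normalization integral gives ⟨x²⟩ = 5·σ^2/2.
With σ = 5.86, ⟨x^2⟩ = 85.85.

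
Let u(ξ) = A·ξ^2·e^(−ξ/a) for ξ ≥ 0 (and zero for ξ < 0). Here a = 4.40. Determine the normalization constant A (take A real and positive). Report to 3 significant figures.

A ≈ 0.0284

We need A² ∫|f|² dξ = 1, taking the integral from 0 to ∞.
∫|u|² dξ = A²·(3·a^5/4).
Plugging in a = 4.40 yields A = 0.02843.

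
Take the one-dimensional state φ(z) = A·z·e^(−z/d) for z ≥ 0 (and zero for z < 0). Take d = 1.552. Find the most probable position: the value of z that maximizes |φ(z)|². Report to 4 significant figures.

z ≈ 1.552

The maximum of |φ(z)|² occurs where its derivative vanishes.
This gives z = d.
With d = 1.552, the most probable position is 1.5520.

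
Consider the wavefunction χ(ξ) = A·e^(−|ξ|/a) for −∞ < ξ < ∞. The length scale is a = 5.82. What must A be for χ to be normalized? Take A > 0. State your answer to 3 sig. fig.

The normalization condition is ∫|χ|² dξ = 1 from −∞ to ∞.
Recall ∫₀^∞ ξ^m e^(−ξ/β) dξ = m!·β^(m+1), carrying out the integral gives A² · a.
So A² = (a)^(−1).
Substituting a = 5.82 gives A² = 0.1718, so A = 0.4145.

A ≈ 0.415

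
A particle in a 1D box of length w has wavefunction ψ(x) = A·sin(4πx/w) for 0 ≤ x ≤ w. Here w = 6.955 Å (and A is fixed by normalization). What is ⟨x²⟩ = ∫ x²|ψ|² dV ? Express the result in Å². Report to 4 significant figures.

⟨x^2⟩ ≈ 15.97 Å^2

⟨x²⟩ = ∫ x^2 |ψ|² dx over the full domain.
With ∫₀^w sin²(nπx/w) dx = w/2, since the A² factors cancel between numerator and denominator, ⟨x²⟩ = -w^2/(32·π^2) + w^2/3.
Putting w = 6.955 gives 15.971.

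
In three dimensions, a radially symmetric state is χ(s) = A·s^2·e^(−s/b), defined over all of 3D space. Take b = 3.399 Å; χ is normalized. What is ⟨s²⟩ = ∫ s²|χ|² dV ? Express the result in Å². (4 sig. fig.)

⟨s²⟩ = ∫ s^2 |χ|² 4πs² ds over the full domain.
The ratio of the moment integral to the normalization integral gives ⟨s²⟩ = 14·b^2.
With b = 3.399, ⟨s^2⟩ = 161.74.

⟨s^2⟩ ≈ 161.7 Å^2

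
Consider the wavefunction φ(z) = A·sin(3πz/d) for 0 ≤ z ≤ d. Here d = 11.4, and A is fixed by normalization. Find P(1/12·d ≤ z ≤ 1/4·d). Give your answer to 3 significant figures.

P ≈ 0.273

|φ|² is the probability density, so P = ∫_{1/12·d}^{1/4·d} |φ|² dz.
The normalization integral ∫|φ|²dz over the whole domain equals d/2·A², and A² cancels in the ratio.
Substituting u = z/d, A² and the length scale cancel in the ratio: P = ∫_{1/12}^{1/4} sin(3·π·u)^2 du / ∫_{0}^{1} sin(3·π·u)^2 du.
An antiderivative of sin(3·π·u)^2 is u/2 - sin(6·π·u)/(12·π); evaluating from 1/12 to 1/4 gives 1/(6·π) + 1/12, while the full integral is 1/2.
This works out to P = (2 + π)/(6·π).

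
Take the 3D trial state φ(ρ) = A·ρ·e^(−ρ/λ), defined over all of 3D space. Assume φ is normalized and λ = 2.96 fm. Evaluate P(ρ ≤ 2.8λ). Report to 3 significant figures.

Integrate the radial probability density 4πρ²|φ|² over ρ ≤ 2.8λ.
A² is fixed by ∫₀^∞ 4πρ²|φ|² dρ = 1, i.e. A² = (3·π·λ^5)^(−1).
Substituting u = ρ/λ, A², 4π and the length scale all cancel in the ratio: P = ∫_{0}^{2.8} u^4·e^(-2·u) du / ∫_{0}^{∞} u^4·e^(-2·u) du.
With ∫ u^4·e^(-2·u) du = -(u^4/2 + u^3 + 3·u^2/2 + 3·u/2 + 3/4)·e^(-2·u) + C, the region integral is ≈ 0.49339 and the full one is 3/4.
Taking the ratio yields P = 0.6578.

P ≈ 0.658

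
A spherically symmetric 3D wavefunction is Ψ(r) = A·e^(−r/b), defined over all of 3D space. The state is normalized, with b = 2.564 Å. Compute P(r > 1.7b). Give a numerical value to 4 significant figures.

P ≈ 0.3397

Integrate the radial probability density 4πr²|Ψ|² over r > 1.7b.
Normalization gives A² = 1/(π·b^3).
Let u = r/b; then A², 4π and the length scale all cancel, so P = ∫_{1.7}^{∞} u^2·e^(-2·u) du ÷ ∫_{0}^{∞} u^2·e^(-2·u) du.
With ∫ u^2·e^(-2·u) du = -(2·u^2 + 2·u + 1)·e^(-2·u)/4 + C, the region integral is 509·e^(-17/5)/200 and the full one is 1/4.
Taking the ratio yields P = 0.33974.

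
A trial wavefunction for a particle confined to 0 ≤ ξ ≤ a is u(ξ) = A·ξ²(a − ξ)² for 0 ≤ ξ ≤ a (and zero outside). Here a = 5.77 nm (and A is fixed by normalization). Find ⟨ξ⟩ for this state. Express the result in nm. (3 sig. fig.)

⟨ξ⟩ ≈ 2.89 nm

⟨ξ⟩ = ∫ ξ |u|² dξ over the full domain.
Since the A² factors cancel between numerator and denominator, ⟨ξ⟩ = a/2.
With a = 5.77, ⟨ξ⟩ = 2.885.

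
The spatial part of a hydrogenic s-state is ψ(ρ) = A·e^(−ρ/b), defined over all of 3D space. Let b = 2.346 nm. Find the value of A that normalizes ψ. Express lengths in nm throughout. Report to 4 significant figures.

We need A² ∫|f|² 4πρ² dρ = 1, taking the integral from 0 to ∞.
(Spherical symmetry: dV = 4πρ² dρ.)
The integral (without the A² prefactor) comes out to π·b^3.
Setting this equal to 1 gives A² = 1/(π·b^3).
With b = 2.346: A² = 0.024653 and A = 0.15701.

A ≈ 0.1570 nm^(-3/2)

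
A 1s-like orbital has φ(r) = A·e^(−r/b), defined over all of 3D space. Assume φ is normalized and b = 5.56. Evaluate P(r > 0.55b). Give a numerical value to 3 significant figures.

P ≈ 0.900

P = ∫ |φ|² 4πr² dr over r > 0.55b.
A² is fixed by ∫₀^∞ 4πr²|φ|² dr = 1, i.e. A² = (π·b^3)^(−1).
Substituting u = r/b, A², 4π and the length scale all cancel in the ratio: P = ∫_{0.55}^{∞} u^2·e^(-2·u) du / ∫_{0}^{∞} u^2·e^(-2·u) du.
An antiderivative of u^2·e^(-2·u) is -(2·u^2 + 2·u + 1)·e^(-2·u)/4; evaluating from 0.55 to ∞ gives 541·e^(-11/10)/800, while the full integral is 1/4.
This evaluates to P = 0.9004.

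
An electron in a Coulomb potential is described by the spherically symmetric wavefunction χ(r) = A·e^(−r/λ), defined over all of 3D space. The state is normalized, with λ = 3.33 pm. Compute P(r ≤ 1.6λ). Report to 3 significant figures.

P ≈ 0.620

P = ∫ |χ|² 4πr² dr over r ≤ 1.6λ.
The full normalization integral is A²·[π·λ^3] = 1, fixing A².
Substituting u = r/λ, A², 4π and the length scale all cancel in the ratio: P = ∫_{0}^{1.6} u^2·e^(-2·u) du / ∫_{0}^{∞} u^2·e^(-2·u) du.
With ∫ u^2·e^(-2·u) du = -(2·u^2 + 2·u + 1)·e^(-2·u)/4 + C, the region integral is 1/4 - 233·e^(-16/5)/100 and the full one is 1/4.
This evaluates to P = 0.6201.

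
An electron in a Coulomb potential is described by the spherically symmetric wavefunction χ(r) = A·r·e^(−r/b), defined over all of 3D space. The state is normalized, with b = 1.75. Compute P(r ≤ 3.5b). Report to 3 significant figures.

P ≈ 0.827

With dV = 4πr²dr, the probability is ∫|χ|² dV over r ≤ 3.5b.
Normalization gives A² = 1/(3·π·b^5).
In terms of u = r/b (A², 4π and the length scale all cancel between numerator and denominator), P = [∫_{0}^{3.5} u^4·e^(-2·u) du] / [∫_{0}^{∞} u^4·e^(-2·u) du].
Using ∫ u^4·e^(-2·u) du = -(u^4/2 + u^3 + 3·u^2/2 + 3·u/2 + 3/4)·e^(-2·u), the numerator is 3/4 - 4553·e^(-7)/32 and the denominator is 3/4.
Taking the ratio yields P = 0.8270.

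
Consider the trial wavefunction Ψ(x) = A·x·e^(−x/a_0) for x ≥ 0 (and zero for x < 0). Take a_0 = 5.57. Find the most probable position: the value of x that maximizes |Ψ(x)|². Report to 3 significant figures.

x ≈ 5.57

Set d/dx [|Ψ(x)|²] = 0 and solve for x > 0.
This gives x = a_0.
With a_0 = 5.57, the most probable position is 5.570.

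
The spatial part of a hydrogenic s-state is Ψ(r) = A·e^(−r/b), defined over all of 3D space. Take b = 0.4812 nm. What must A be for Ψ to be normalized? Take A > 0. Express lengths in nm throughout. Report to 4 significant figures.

The normalization condition is ∫|Ψ|² 4πr² dr = 1 from 0 to ∞.
The angular integral contributes 4π, leaving ∫₀^∞ r²|Ψ|² dr.
Using ∫₀^∞ rⁿ e^(−αr) dr = n!/αⁿ⁺¹, carrying out the integral gives A² · π·b^3.
Hence A² = 1/[π·b^3].
With b = 0.4812: A² = 2.8568 and A = 1.6902.

A ≈ 1.690 nm^(-3/2)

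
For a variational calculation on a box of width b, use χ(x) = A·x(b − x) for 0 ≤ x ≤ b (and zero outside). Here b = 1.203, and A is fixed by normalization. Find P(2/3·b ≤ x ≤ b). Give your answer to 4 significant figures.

P = ∫_{2/3·b}^{b} |χ(x)|² dx.
With A² fixed by ∫|χ|² = 1, i.e. A² = (b^5/30)^(−1), substitute and integrate.
Substituting u = x/b, A² and the length scale cancel in the ratio: P = ∫_{2/3}^{1} u^2·(1 - u)^2 du / ∫_{0}^{1} u^2·(1 - u)^2 du.
An antiderivative of u^2·(1 - u)^2 is u^3·(6·u^2 - 15·u + 10)/30; evaluating from 2/3 to 1 gives 17/2430, while the full integral is 1/30.
Evaluating gives P = 17/81.

P ≈ 0.2099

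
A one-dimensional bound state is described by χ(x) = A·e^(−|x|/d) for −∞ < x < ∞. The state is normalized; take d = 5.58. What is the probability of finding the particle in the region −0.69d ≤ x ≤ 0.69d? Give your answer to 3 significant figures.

|χ|² is the probability density, so P = ∫_{−0.69d}^{0.69d} |χ|² dx.
The normalization integral ∫|χ|²dx over the whole domain equals d·A², and A² cancels in the ratio.
Both integrals are even about x = 0, so only the x ≥ 0 halves are needed (the factors of 2 cancel). Substituting u = x/d, A² and the length scale cancel in the ratio: P = ∫_{0}^{0.69} e^(-2·u) du / ∫_{0}^{∞} e^(-2·u) du.
An antiderivative of e^(-2·u) is -e^(-2·u)/2; evaluating from 0 to 0.69 gives 1/2 - e^(-69/50)/2, while the full integral is 1/2.
Evaluating gives P = 0.7484.

P ≈ 0.748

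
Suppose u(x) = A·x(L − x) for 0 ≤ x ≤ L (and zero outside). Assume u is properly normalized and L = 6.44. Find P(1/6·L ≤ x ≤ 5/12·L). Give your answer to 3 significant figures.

P = ∫_{1/6·L}^{5/12·L} |u(x)|² dx.
Since A² = 1/(L^5/30), this is the region integral divided by the full normalization integral.
Substituting t = x/L, A² and the length scale cancel in the ratio: P = ∫_{1/6}^{5/12} t^2·(1 - t)^2 dt / ∫_{0}^{1} t^2·(1 - t)^2 dt.
With ∫ t^2·(1 - t)^2 dt = t^3·(6·t^2 - 15·t + 10)/30 + C, the region integral is ≈ 0.010371 and the full one is 1/30.
Evaluating gives P = 0.3111.

P ≈ 0.311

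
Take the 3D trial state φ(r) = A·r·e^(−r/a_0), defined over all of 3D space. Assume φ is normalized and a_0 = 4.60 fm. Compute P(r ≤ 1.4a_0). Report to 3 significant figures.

P = ∫ |φ|² 4πr² dr over r ≤ 1.4a_0.
A² is fixed by ∫₀^∞ 4πr²|φ|² dr = 1, i.e. A² = (3·π·a_0^5)^(−1).
Substituting u = r/a_0, A², 4π and the length scale all cancel in the ratio: P = ∫_{0}^{1.4} u^4·e^(-2·u) du / ∫_{0}^{∞} u^4·e^(-2·u) du.
An antiderivative of u^4·e^(-2·u) is -(u^4/2 + u^3 + 3·u^2/2 + 3·u/2 + 3/4)·e^(-2·u); evaluating from 0 to 1.4 gives ≈ 0.11424, while the full integral is 3/4.
The region integral divided by the full integral gives P = 0.1523.

P ≈ 0.152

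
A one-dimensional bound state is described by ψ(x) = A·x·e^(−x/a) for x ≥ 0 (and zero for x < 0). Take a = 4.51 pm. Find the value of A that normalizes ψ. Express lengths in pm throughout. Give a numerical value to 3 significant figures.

Normalization requires ∫|ψ|² dx = 1, integrated from 0 to ∞.
Recall ∫₀^∞ x^m e^(−x/β) dx = m!·β^(m+1), with ψ = A·x·e^(−x/a), the integral evaluates to A²·[a^3/4].
Hence A² = 1/[a^3/4].
With a = 4.51: A² = 0.04360 and A = 0.2088.

A ≈ 0.209 pm^(-3/2)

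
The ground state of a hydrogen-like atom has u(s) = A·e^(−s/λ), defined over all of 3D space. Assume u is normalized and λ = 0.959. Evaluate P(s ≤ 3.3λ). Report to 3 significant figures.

P = ∫ |u|² 4πs² ds over s ≤ 3.3λ.
The full normalization integral is A²·[π·λ^3] = 1, fixing A².
In terms of t = s/λ (A², 4π and the length scale all cancel between numerator and denominator), P = [∫_{0}^{3.3} t^2·e^(-2·t) dt] / [∫_{0}^{∞} t^2·e^(-2·t) dt].
With ∫ t^2·e^(-2·t) dt = -(2·t^2 + 2·t + 1)·e^(-2·t)/4 + C, the region integral is 1/4 - 1469·e^(-33/5)/200 and the full one is 1/4.
Taking the ratio yields P = 0.9600.

P ≈ 0.960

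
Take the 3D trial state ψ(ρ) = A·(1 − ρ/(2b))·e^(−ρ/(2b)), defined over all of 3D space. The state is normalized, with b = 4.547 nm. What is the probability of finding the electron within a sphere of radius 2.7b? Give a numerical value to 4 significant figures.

With dV = 4πρ²dρ, the probability is ∫|ψ|² dV over ρ ≤ 2.7b.
A² is fixed by ∫₀^∞ 4πρ²|ψ|² dρ = 1, i.e. A² = (8·π·b^3)^(−1).
Substituting u = ρ/b, A², 4π and the length scale all cancel in the ratio: P = ∫_{0}^{2.7} u^2·(1 - u/2)^2·e^(-u) du / ∫_{0}^{∞} u^2·(1 - u/2)^2·e^(-u) du.
Using ∫ u^2·(1 - u/2)^2·e^(-u) du = -(u^4/4 + u^2 + 2·u + 2)·e^(-u), the numerator is ≈ 0.119857 and the denominator is 2.
Taking the ratio yields P = 0.059928.

P ≈ 0.05993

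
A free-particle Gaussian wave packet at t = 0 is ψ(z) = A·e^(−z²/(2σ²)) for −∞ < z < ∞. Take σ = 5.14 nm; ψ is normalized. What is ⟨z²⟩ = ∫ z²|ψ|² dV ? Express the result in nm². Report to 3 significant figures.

⟨z^2⟩ ≈ 13.2 nm^2

The expectation value is the |ψ|²-weighted average of z^2: ∫ z^2|ψ|² dz.
The ratio of the moment integral to the normalization integral gives ⟨z²⟩ = σ^2/2.
With σ = 5.14, ⟨z^2⟩ = 13.21.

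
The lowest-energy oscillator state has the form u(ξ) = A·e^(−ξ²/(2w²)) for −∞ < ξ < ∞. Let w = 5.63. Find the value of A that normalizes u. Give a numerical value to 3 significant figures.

Normalization requires ∫|u|² dξ = 1, integrated from −∞ to ∞.
Using the Gaussian integral ∫_{−∞}^{∞} e^(−αξ²) dξ = √(π/α), the integral (without the A² prefactor) comes out to √(π)·w.
So A² = (√(π)·w)^(−1).
Substituting w = 5.63 gives A² = 0.1002, so A = 0.3166.

A ≈ 0.317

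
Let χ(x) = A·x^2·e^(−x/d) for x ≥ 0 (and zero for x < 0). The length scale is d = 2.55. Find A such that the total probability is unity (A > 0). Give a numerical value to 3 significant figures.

A ≈ 0.111

The normalization condition is ∫|χ|² dx = 1 from 0 to ∞.
With ∫₀^∞ x^4 e^(−αx) dx = 4!/α^5, the integral (without the A² prefactor) comes out to 3·d^5/4.
Setting this equal to 1 gives A² = 1/(3·d^5/4).
Substituting d = 2.55 gives A² = 0.01237, so A = 0.1112.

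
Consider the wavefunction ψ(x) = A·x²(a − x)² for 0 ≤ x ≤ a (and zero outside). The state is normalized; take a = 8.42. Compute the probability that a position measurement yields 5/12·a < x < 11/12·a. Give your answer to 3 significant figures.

P ≈ 0.697

P = ∫_{5/12·a}^{11/12·a} |ψ(x)|² dx.
Since A² = 1/(a^9/630), this is the region integral divided by the full normalization integral.
Substituting u = x/a, A² and the length scale cancel in the ratio: P = ∫_{5/12}^{11/12} u^4·(1 - u)^4 du / ∫_{0}^{1} u^4·(1 - u)^4 du.
An antiderivative of u^4·(1 - u)^4 is u^5·(70·u^4 - 315·u^3 + 540·u^2 - 420·u + 126)/630; evaluating from 5/12 to 11/12 gives ≈ 0.0011068, while the full integral is 1/630.
Evaluating gives P = 0.6973.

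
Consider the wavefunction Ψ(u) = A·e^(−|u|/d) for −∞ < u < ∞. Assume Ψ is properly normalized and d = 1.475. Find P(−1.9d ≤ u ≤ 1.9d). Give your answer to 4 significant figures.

P = ∫_{−1.9d}^{1.9d} |Ψ(u)|² du.
With A² fixed by ∫|Ψ|² = 1, i.e. A² = (d)^(−1), substitute and integrate.
Both integrals are even about u = 0, so only the u ≥ 0 halves are needed (the factors of 2 cancel). Substituting t = u/d, A² and the length scale cancel in the ratio: P = ∫_{0}^{1.9} e^(-2·t) dt / ∫_{0}^{∞} e^(-2·t) dt.
With ∫ e^(-2·t) dt = -e^(-2·t)/2 + C, the region integral is 1/2 - e^(-19/5)/2 and the full one is 1/2.
Evaluating gives P = 0.97763.

P ≈ 0.9776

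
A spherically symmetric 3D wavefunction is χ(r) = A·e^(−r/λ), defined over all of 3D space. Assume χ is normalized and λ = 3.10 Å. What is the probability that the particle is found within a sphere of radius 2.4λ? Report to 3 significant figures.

P = ∫ |χ|² 4πr² dr over r ≤ 2.4λ.
The full normalization integral is A²·[π·λ^3] = 1, fixing A².
In terms of u = r/λ (A², 4π and the length scale all cancel between numerator and denominator), P = [∫_{0}^{2.4} u^2·e^(-2·u) du] / [∫_{0}^{∞} u^2·e^(-2·u) du].
Using ∫ u^2·e^(-2·u) du = -(2·u^2 + 2·u + 1)·e^(-2·u)/4, the numerator is 1/4 - 433·e^(-24/5)/100 and the denominator is 1/4.
Taking the ratio yields P = 0.8575.

P ≈ 0.857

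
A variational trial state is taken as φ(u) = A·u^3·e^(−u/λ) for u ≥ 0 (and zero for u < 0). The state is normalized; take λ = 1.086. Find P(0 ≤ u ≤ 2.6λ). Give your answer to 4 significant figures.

P ≈ 0.2676

The probability is P = ∫ |φ|² du over [0, 2.6λ].
Since A² = 1/(45·λ^7/8), this is the region integral divided by the full normalization integral.
Let t = u/λ; then A² and the length scale cancel, so P = ∫_{0}^{2.6} t^6·e^(-2·t) dt ÷ ∫_{0}^{∞} t^6·e^(-2·t) dt.
Using ∫ t^6·e^(-2·t) dt = -(4·t^6 + 12·t^5 + 30·t^4 + 60·t^3 + 90·t^2 + 90·t + 45)·e^(-2·t)/8, the numerator is ≈ 1.50529 and the denominator is 45/8.
The result is P = 0.26761.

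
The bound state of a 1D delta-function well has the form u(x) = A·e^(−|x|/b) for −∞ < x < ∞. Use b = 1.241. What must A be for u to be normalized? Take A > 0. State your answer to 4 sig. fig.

A ≈ 0.8977

The normalization condition is ∫|u|² dx = 1 from −∞ to ∞.
Carrying out the integral gives A² · b.
Setting this equal to 1 gives A² = 1/(b).
With b = 1.241: A² = 0.80580 and A = 0.89766.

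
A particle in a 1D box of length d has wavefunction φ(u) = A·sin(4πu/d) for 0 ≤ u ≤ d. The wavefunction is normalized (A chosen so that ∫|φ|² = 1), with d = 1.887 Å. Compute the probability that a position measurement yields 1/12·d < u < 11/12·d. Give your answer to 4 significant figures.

|φ|² is the probability density, so P = ∫_{1/12·d}^{11/12·d} |φ|² du.
Since A² = 1/(d/2), this is the region integral divided by the full normalization integral.
Let t = u/d; then A² and the length scale cancel, so P = ∫_{1/12}^{11/12} sin(4·π·t)^2 dt ÷ ∫_{0}^{1} sin(4·π·t)^2 dt.
An antiderivative of sin(4·π·t)^2 is t/2 - sin(4·π·t)·cos(4·π·t)/(8·π); evaluating from 1/12 to 11/12 gives √(3)/(16·π) + 5/12, while the full integral is 1/2.
Evaluating gives P = √(3)/(8·π) + 5/6.

P ≈ 0.9022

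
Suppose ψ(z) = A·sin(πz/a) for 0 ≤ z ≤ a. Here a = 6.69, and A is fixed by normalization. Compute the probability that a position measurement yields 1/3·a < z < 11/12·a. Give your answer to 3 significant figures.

P ≈ 0.801

The probability is P = ∫ |ψ|² dz over [1/3·a, 11/12·a].
Since A² = 1/(a/2), this is the region integral divided by the full normalization integral.
Substituting u = z/a, A² and the length scale cancel in the ratio: P = ∫_{1/3}^{11/12} sin(π·u)^2 du / ∫_{0}^{1} sin(π·u)^2 du.
With ∫ sin(π·u)^2 du = u/2 - sin(2·π·u)/(4·π) + C, the region integral is 1/(8·π) + √(3)/(8·π) + 7/24 and the full one is 1/2.
The result is P = (3 + 3·√(3) + 7·π)/(12·π).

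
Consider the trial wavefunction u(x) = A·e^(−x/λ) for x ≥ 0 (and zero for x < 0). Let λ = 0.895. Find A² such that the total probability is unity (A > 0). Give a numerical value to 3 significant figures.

A^2 ≈ 2.23

Normalization requires ∫|u|² dx = 1, integrated from 0 to ∞.
Recall ∫₀^∞ x^m e^(−x/β) dx = m!·β^(m+1), carrying out the integral gives A² · λ/2.
Setting this equal to 1 gives A² = 1/(λ/2).
Substituting λ = 0.895 gives A² = 2.235, so A = 1.495.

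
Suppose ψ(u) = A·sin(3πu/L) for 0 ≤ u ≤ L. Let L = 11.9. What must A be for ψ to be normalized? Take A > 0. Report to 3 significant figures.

Normalization requires ∫|ψ|² du = 1, integrated from 0 to L.
Using sin²θ = (1 − cos 2θ)/2, carrying out the integral gives A² · L/2.
Setting this equal to 1 gives A² = 1/(L/2).
With L = 11.9: A² = 0.1681 and A = 0.4100.

A ≈ 0.410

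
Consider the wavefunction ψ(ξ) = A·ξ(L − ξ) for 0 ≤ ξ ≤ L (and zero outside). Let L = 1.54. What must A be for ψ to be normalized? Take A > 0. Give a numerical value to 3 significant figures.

A ≈ 1.86

Normalization requires ∫|ψ|² dξ = 1, integrated from 0 to L.
∫|ψ|² dξ = A²·(L^5/30).
So A² = (L^5/30)^(−1).
Substituting L = 1.54 gives A² = 3.464, so A = 1.861.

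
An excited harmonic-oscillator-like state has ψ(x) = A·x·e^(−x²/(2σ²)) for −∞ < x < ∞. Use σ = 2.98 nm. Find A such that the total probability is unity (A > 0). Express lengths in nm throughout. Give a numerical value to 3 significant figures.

The normalization condition is ∫|ψ|² dx = 1 from −∞ to ∞.
Differentiating ∫e^(−αx²) dx = √(π/α) under α to get the higher moments, carrying out the integral gives A² · √(π)·σ^3/2.
Hence A² = 1/[√(π)·σ^3/2].
Substituting σ = 2.98 gives A² = 0.04264, so A = 0.2065.

A ≈ 0.206 nm^(-3/2)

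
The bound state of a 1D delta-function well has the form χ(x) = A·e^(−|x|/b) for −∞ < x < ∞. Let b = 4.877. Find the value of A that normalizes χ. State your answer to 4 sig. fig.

A ≈ 0.4528

We need A² ∫|f|² dx = 1, taking the integral from −∞ to ∞.
With ∫₀^∞ x^0 e^(−αx) dx = 0!/α^1, ∫|χ|² dx = A²·(b).
So A² = (b)^(−1).
Plugging in b = 4.877 yields A = 0.45282.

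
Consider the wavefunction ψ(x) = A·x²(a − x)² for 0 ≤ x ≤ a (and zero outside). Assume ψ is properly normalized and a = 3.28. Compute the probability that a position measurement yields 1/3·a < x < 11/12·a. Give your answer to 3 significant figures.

P ≈ 0.855

P = ∫_{1/3·a}^{11/12·a} |ψ(x)|² dx.
With A² fixed by ∫|ψ|² = 1, i.e. A² = (a^9/630)^(−1), substitute and integrate.
Substituting u = x/a, A² and the length scale cancel in the ratio: P = ∫_{1/3}^{11/12} u^4·(1 - u)^4 du / ∫_{0}^{1} u^4·(1 - u)^4 du.
An antiderivative of u^4·(1 - u)^4 is u^5·(70·u^4 - 315·u^3 + 540·u^2 - 420·u + 126)/630; evaluating from 1/3 to 11/12 gives ≈ 0.0013568, while the full integral is 1/630.
This works out to P = 0.8548.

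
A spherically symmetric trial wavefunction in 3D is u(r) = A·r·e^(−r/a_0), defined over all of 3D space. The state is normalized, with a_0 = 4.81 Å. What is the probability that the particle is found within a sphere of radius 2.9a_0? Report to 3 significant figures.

Integrate the radial probability density 4πr²|u|² over r ≤ 2.9a_0.
A² is fixed by ∫₀^∞ 4πr²|u|² dr = 1, i.e. A² = (3·π·a_0^5)^(−1).
Let t = r/a_0; then A², 4π and the length scale all cancel, so P = ∫_{0}^{2.9} t^4·e^(-2·t) dt ÷ ∫_{0}^{∞} t^4·e^(-2·t) dt.
An antiderivative of t^4·e^(-2·t) is -(t^4/2 + t^3 + 3·t^2/2 + 3·t/2 + 3/4)·e^(-2·t); evaluating from 0 to 2.9 gives ≈ 0.51546, while the full integral is 3/4.
This evaluates to P = 0.6873.

P ≈ 0.687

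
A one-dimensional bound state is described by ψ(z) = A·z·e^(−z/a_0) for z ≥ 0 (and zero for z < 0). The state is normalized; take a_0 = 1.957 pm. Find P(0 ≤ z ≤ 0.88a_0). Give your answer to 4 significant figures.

P ≈ 0.2587

The probability is P = ∫ |ψ|² dz over [0, 0.88a_0].
With A² fixed by ∫|ψ|² = 1, i.e. A² = (a_0^3/4)^(−1), substitute and integrate.
Substituting u = z/a_0, A² and the length scale cancel in the ratio: P = ∫_{0}^{0.88} u^2·e^(-2·u) du / ∫_{0}^{∞} u^2·e^(-2·u) du.
Using ∫ u^2·e^(-2·u) du = -(2·u^2 + 2·u + 1)·e^(-2·u)/4, the numerator is 1/4 - 2693·e^(-44/25)/2500 and the denominator is 1/4.
The result is P = 0.25869.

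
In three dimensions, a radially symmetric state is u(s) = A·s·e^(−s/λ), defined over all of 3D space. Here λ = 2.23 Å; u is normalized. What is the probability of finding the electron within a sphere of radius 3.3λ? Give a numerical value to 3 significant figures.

Integrate the radial probability density 4πs²|u|² over s ≤ 3.3λ.
A² is fixed by ∫₀^∞ 4πs²|u|² ds = 1, i.e. A² = (3·π·λ^5)^(−1).
Substituting t = s/λ, A², 4π and the length scale all cancel in the ratio: P = ∫_{0}^{3.3} t^4·e^(-2·t) dt / ∫_{0}^{∞} t^4·e^(-2·t) dt.
An antiderivative of t^4·e^(-2·t) is -(t^4/2 + t^3 + 3·t^2/2 + 3·t/2 + 3/4)·e^(-2·t); evaluating from 0 to 3.3 gives ≈ 0.59047, while the full integral is 3/4.
The region integral divided by the full integral gives P = 0.7873.

P ≈ 0.787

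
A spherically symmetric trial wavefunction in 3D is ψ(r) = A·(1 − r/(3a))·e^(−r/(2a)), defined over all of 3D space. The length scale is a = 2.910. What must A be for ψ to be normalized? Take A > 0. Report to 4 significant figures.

A ≈ 0.06960

We need A² ∫|f|² 4πr² dr = 1, taking the integral from 0 to ∞.
(Spherical symmetry: dV = 4πr² dr.)
Recall ∫₀^∞ r^m e^(−r/β) dr = m!·β^(m+1), with ψ = A·(1 − r/(3a))·e^(−r/(2a)), the integral evaluates to A²·[8·π·a^3/3].
Hence A² = 1/[8·π·a^3/3].
Plugging in a = 2.910 yields A = 0.069599.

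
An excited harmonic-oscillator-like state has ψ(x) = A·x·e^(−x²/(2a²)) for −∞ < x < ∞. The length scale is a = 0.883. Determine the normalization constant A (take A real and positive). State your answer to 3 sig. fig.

A ≈ 1.28

Normalization requires ∫|ψ|² dx = 1, integrated from −∞ to ∞.
With ∫_{−∞}^{∞} x^(2m) e^(−αx²) dx = (2m−1)!!·√π / (2^m α^(m+1/2)), carrying out the integral gives A² · √(π)·a^3/2.
Setting this equal to 1 gives A² = 1/(√(π)·a^3/2).
Substituting a = 0.883 gives A² = 1.639, so A = 1.280.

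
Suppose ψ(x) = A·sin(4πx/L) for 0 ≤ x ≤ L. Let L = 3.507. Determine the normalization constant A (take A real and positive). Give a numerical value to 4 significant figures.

A ≈ 0.7552

The normalization condition is ∫|ψ|² dx = 1 from 0 to L.
Using sin²θ = (1 − cos 2θ)/2, the integral (without the A² prefactor) comes out to L/2.
Hence A² = 1/[L/2].
With L = 3.507: A² = 0.57029 and A = 0.75517.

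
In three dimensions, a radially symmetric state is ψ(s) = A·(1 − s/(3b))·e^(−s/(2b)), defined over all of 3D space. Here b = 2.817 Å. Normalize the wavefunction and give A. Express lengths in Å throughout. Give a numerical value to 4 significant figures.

A ≈ 0.07307 Å^(-3/2)

We need A² ∫|f|² 4πs² ds = 1, taking the integral from 0 to ∞.
In 3D with spherical symmetry the volume element is 4πs² ds.
Using ∫₀^∞ sⁿ e^(−αs) ds = n!/αⁿ⁺¹, the integral (without the A² prefactor) comes out to 8·π·b^3/3.
Hence A² = 1/[8·π·b^3/3].
Substituting b = 2.817 gives A² = 0.0053397, so A = 0.073074.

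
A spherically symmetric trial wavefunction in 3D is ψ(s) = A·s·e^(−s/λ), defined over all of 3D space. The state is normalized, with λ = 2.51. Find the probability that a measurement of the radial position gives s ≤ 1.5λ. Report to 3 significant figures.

P ≈ 0.185

With dV = 4πs²ds, the probability is ∫|ψ|² dV over s ≤ 1.5λ.
The full normalization integral is A²·[3·π·λ^5] = 1, fixing A².
In terms of u = s/λ (A², 4π and the length scale all cancel between numerator and denominator), P = [∫_{0}^{1.5} u^4·e^(-2·u) du] / [∫_{0}^{∞} u^4·e^(-2·u) du].
With ∫ u^4·e^(-2·u) du = -(u^4/2 + u^3 + 3·u^2/2 + 3·u/2 + 3/4)·e^(-2·u) + C, the region integral is 3/4 - 393·e^(-3)/32 and the full one is 3/4.
Taking the ratio yields P = 0.1847.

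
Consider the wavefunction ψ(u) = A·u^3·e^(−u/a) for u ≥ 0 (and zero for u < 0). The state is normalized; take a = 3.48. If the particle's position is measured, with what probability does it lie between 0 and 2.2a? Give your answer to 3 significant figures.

P ≈ 0.156

The probability is P = ∫ |ψ|² du over [0, 2.2a].
Since A² = 1/(45·a^7/8), this is the region integral divided by the full normalization integral.
Let t = u/a; then A² and the length scale cancel, so P = ∫_{0}^{2.2} t^6·e^(-2·t) dt ÷ ∫_{0}^{∞} t^6·e^(-2·t) dt.
An antiderivative of t^6·e^(-2·t) is -(4·t^6 + 12·t^5 + 30·t^4 + 60·t^3 + 90·t^2 + 90·t + 45)·e^(-2·t)/8; evaluating from 0 to 2.2 gives ≈ 0.87950, while the full integral is 45/8.
Evaluating gives P = 0.1564.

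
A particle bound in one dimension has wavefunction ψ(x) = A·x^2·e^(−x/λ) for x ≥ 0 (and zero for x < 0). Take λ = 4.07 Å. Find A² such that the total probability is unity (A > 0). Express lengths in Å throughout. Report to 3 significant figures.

We need A² ∫|f|² dx = 1, taking the integral from 0 to ∞.
With ∫₀^∞ x^4 e^(−αx) dx = 4!/α^5, ∫|ψ|² dx = A²·(3·λ^5/4).
Substituting λ = 4.07 gives A² = 0.001194, so A = 0.03455.

A^2 ≈ 0.00119 Å^(-5)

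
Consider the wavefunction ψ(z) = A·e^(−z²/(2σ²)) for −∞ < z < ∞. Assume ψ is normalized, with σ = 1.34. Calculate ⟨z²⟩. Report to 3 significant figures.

⟨z^2⟩ ≈ 0.898

The expectation value is the |ψ|²-weighted average of z^2: ∫ z^2|ψ|² dz.
Since the A² factors cancel between numerator and denominator, ⟨z²⟩ = σ^2/2.
With σ = 1.34, ⟨z^2⟩ = 0.8978.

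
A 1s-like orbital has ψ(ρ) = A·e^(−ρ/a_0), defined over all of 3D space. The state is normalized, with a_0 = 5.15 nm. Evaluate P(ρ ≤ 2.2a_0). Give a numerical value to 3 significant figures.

P ≈ 0.815

Integrate the radial probability density 4πρ²|ψ|² over ρ ≤ 2.2a_0.
The full normalization integral is A²·[π·a_0^3] = 1, fixing A².
Let u = ρ/a_0; then A², 4π and the length scale all cancel, so P = ∫_{0}^{2.2} u^2·e^(-2·u) du ÷ ∫_{0}^{∞} u^2·e^(-2·u) du.
With ∫ u^2·e^(-2·u) du = -(2·u^2 + 2·u + 1)·e^(-2·u)/4 + C, the region integral is 1/4 - 377·e^(-22/5)/100 and the full one is 1/4.
The region integral divided by the full integral gives P = 0.8149.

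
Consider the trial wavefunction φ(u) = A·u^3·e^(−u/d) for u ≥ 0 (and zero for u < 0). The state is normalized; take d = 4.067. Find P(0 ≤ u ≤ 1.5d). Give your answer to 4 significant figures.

P = ∫_{0}^{1.5d} |φ(u)|² du.
The normalization integral ∫|φ|²du over the whole domain equals 45·d^7/8·A², and A² cancels in the ratio.
In terms of t = u/d (A² and the length scale cancel between numerator and denominator), P = [∫_{0}^{1.5} t^6·e^(-2·t) dt] / [∫_{0}^{∞} t^6·e^(-2·t) dt].
With ∫ t^6·e^(-2·t) dt = -(4·t^6 + 12·t^5 + 30·t^4 + 60·t^3 + 90·t^2 + 90·t + 45)·e^(-2·t)/8 + C, the region integral is ≈ 0.188486 and the full one is 45/8.
Evaluating gives P = 0.033509.

P ≈ 0.03351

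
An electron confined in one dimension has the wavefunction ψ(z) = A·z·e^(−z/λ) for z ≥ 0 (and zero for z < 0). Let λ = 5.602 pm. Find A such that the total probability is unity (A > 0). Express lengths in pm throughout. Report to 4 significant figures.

A ≈ 0.1508 pm^(-3/2)

The normalization condition is ∫|ψ|² dz = 1 from 0 to ∞.
With ∫₀^∞ z^2 e^(−αz) dz = 2!/α^3, the integral (without the A² prefactor) comes out to λ^3/4.
Setting this equal to 1 gives A² = 1/(λ^3/4).
Substituting λ = 5.602 gives A² = 0.022753, so A = 0.15084.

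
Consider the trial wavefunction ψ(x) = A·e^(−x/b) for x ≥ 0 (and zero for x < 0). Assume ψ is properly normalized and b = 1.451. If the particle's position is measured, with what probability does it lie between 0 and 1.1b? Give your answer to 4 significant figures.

P = ∫_{0}^{1.1b} |ψ(x)|² dx.
The normalization integral ∫|ψ|²dx over the whole domain equals b/2·A², and A² cancels in the ratio.
Let u = x/b; then A² and the length scale cancel, so P = ∫_{0}^{1.1} e^(-2·u) du ÷ ∫_{0}^{∞} e^(-2·u) du.
Using ∫ e^(-2·u) du = -e^(-2·u)/2, the numerator is 1/2 - e^(-11/5)/2 and the denominator is 1/2.
This works out to P = 0.88920.

P ≈ 0.8892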